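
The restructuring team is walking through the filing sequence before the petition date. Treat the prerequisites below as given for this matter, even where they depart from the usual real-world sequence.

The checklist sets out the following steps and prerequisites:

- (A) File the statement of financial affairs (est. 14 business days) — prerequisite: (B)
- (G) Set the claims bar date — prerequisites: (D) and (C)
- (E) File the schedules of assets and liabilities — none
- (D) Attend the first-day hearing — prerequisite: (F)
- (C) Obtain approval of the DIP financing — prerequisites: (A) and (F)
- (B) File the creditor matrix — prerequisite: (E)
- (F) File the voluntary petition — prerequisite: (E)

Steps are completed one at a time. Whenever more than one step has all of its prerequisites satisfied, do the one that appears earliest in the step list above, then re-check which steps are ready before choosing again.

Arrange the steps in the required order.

(E) is the only step with nothing outstanding, so it goes first.
(B) and (F) are both available; (B) is listed earlier → (B).
(A) and (F) are both available; (A) is listed earlier → (A).
(F) is the only step now ready → (F).
Now (D) and (C) have their prerequisites met. (D) is listed earlier, so (D) next.
(C) needed (A) and (F), now all done → (C).
(G) is the only step now ready → (G).

(E), (B), (A), (F), (D), (C), (G)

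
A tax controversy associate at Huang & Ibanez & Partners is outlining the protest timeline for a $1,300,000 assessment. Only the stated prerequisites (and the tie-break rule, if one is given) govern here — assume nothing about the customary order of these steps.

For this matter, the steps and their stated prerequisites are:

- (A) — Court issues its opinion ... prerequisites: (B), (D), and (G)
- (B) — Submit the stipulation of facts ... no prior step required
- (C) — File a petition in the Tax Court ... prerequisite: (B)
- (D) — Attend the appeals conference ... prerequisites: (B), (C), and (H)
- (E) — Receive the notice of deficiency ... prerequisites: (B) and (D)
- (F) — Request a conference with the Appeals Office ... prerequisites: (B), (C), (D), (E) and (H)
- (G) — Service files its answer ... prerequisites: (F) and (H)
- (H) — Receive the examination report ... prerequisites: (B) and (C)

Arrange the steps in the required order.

Only (B) has no prerequisites, so it is first.
(C) needed (B), now all done → (C).
Next only (H) has its prerequisites met → (H).
That leaves (D) as the only ready step → (D).
Next only (E) has its prerequisites met → (E).
That leaves (F) as the only ready step → (F).
(G) needed (F) and (H), now all done → (G).
That leaves (A) as the only ready step → (A).

(B), (C), (H), (D), (E), (F), (G), (A)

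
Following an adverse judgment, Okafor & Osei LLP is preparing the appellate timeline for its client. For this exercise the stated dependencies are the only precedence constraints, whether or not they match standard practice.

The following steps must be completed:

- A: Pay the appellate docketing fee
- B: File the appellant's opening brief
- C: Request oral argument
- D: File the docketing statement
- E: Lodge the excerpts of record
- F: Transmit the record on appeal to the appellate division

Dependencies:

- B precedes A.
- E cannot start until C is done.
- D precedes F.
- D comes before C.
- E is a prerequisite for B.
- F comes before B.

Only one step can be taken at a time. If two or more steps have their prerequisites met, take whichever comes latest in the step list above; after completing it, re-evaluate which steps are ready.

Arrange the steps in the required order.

D has no prerequisites → D first.
Ready: F and C. F is listed later → F.
C needed D, now all done → C.
E needed C, now all done → E.
B is the only step now ready → B.
A needed B, now all done → A.

D F C E B A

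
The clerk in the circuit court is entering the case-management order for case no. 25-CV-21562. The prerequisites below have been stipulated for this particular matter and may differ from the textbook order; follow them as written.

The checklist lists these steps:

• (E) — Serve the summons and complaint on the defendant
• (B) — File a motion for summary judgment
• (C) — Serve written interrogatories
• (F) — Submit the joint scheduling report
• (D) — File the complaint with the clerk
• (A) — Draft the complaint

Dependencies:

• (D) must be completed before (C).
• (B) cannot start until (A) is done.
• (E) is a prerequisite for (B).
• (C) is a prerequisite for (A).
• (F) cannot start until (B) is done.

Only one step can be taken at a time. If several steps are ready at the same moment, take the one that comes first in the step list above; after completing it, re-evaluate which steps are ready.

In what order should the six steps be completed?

(E) and (D) have no prerequisites; (E) is listed earlier, so (E) is first.
That leaves (D) as the only ready step → (D).
That leaves (C) as the only ready step → (C).
(A) needed (C), now all done → (A).
Next only (B) has its prerequisites met → (B).
(F) is the only step now ready → (F).

(E) (D) (C) (A) (B) (F)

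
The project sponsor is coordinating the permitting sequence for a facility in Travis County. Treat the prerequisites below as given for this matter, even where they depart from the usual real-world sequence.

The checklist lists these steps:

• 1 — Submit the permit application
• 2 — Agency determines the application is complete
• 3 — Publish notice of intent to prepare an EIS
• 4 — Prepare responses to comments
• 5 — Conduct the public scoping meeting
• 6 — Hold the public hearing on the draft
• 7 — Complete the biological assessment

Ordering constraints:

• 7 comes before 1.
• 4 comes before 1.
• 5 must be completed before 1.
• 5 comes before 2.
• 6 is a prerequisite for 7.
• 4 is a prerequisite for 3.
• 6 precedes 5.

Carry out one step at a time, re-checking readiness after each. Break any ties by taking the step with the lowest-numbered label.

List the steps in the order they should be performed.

4, 3, 6, 5, 2, 7, 1

Nothing is required for 4 and 6. 4 has the earlier label → 4 first.
Ready: 3 and 6. 3 has the earlier label → 3.
Next only 6 has its prerequisites met → 6.
Now 5 and 7 have their prerequisites met. 5 has the earlier label, so 5 next.
Ready: 2 and 7. 2 has the earlier label → 2.
7 is the only step now ready → 7.
Next only 1 has its prerequisites met → 1.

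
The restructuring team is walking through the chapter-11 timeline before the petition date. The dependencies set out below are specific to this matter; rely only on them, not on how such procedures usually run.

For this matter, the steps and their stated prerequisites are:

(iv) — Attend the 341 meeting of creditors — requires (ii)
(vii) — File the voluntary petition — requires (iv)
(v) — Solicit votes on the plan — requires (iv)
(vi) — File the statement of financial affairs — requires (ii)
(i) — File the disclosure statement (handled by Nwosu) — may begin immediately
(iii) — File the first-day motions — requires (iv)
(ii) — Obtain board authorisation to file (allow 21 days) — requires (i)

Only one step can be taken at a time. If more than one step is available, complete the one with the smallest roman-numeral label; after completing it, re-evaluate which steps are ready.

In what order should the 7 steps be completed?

(i) has no prerequisites → (i) first.
That leaves (ii) as the only ready step → (ii).
(iv) and (vi) are both available; (iv) has the earlier label → (iv).
(iii), (v) and (vii) now also ready, so the ready set is {(iii), (v), (vi), (vii)}; (iii) has the earlier label → (iii).
Now (v), (vi) and (vii) have their prerequisites met. (v) has the earlier label, so (v) next.
Now (vi) and (vii) have their prerequisites met. (vi) has the earlier label, so (vi) next.
(vii) needed (iv), now all done → (vii).

(i) (ii) (iv) (iii) (v) (vi) (vii)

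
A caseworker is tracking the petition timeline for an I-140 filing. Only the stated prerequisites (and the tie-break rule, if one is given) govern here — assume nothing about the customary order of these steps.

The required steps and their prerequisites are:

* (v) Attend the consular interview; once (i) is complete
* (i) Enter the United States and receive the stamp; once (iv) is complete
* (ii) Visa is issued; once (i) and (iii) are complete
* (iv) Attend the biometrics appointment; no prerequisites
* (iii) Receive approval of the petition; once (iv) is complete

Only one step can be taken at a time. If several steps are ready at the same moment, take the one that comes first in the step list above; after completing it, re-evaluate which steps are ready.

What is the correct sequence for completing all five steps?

(iv) is the only step with nothing outstanding, so it goes first.
(i) and (iii) are both available; (i) is listed earlier → (i).
Now (v) and (iii) have their prerequisites met. (v) is listed earlier, so (v) next.
(iii) needed (iv), now all done → (iii).
Next only (ii) has its prerequisites met → (ii).

(iv) (i) (v) (iii) (ii)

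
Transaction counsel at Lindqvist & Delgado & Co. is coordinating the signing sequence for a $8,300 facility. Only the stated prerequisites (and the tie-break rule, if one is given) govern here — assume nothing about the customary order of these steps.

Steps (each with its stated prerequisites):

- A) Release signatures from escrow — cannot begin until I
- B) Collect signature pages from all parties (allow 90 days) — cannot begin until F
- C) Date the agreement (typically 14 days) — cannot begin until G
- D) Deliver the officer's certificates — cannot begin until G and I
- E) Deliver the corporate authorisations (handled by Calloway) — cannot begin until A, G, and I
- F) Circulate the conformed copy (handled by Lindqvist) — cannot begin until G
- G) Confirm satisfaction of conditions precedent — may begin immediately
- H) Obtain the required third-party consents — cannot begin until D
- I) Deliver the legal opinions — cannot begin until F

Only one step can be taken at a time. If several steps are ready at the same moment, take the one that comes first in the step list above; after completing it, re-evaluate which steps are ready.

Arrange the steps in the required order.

G has no prerequisites → G first.
C and F are both available; C is listed earlier → C.
F needed G, now all done → F.
B and I are both available; B is listed earlier → B.
Next only I has its prerequisites met → I.
Ready: A and D. A is listed earlier → A.
E now also ready, so the ready set is {D, E}; D is listed earlier → D.
H now also ready, so the ready set is {E, H}; E is listed earlier → E.
Next only H has its prerequisites met → H.

G, C, F, B, I, A, D, E, H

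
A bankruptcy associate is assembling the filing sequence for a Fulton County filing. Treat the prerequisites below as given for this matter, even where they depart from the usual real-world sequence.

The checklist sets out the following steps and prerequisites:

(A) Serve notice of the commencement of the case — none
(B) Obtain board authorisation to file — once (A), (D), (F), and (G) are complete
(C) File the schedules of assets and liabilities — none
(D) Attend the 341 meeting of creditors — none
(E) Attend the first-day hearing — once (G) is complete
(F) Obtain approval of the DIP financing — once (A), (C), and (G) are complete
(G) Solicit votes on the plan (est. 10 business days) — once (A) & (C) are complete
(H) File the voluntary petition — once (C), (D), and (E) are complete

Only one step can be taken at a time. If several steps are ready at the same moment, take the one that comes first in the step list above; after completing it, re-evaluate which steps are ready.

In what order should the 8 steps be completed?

(A) (C) (D) (G) (E) (F) (B) (H)

(A), (C) and (D) have no prerequisites; (A) is listed earlier, so (A) is first.
Ready: (C) and (D). (C) is listed earlier → (C).
(G) now also ready, so the ready set is {(D), (G)}; (D) is listed earlier → (D).
(G) needed (A) and (C), now all done → (G).
(E) and (F) are both available; (E) is listed earlier → (E).
Ready: (F) and (H). (F) is listed earlier → (F).
(B) and (H) are both available; (B) is listed earlier → (B).
(H) needed (C), (D) and (E), now all done → (H).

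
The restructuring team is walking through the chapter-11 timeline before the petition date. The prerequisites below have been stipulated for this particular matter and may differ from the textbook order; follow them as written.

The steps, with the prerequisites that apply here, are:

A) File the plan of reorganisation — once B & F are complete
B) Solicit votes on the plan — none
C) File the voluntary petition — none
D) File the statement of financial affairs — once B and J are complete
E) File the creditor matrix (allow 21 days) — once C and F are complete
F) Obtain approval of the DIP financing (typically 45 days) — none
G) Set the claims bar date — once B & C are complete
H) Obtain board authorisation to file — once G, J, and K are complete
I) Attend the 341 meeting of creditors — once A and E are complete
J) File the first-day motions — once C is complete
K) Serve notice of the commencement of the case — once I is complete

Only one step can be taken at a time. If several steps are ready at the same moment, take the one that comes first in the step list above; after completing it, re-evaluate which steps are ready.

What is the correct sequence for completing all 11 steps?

B, C, F, A, E, G, I, J, D, K, H

Nothing is required for B, C and F. B is listed earlier → B first.
C and F are both available; C is listed earlier → C.
G and J now also ready, so the ready set is {F, G, J}; F is listed earlier → F.
A, E, G and J are all available; A is listed earlier → A.
Now E, G and J have their prerequisites met. E is listed earlier, so E next.
Now G, I and J have their prerequisites met. G is listed earlier, so G next.
Now I and J have their prerequisites met. I is listed earlier, so I next.
K now also ready, so the ready set is {J, K}; J is listed earlier → J.
Ready: D and K. D is listed earlier → D.
K needed I, now all done → K.
Next only H has its prerequisites met → H.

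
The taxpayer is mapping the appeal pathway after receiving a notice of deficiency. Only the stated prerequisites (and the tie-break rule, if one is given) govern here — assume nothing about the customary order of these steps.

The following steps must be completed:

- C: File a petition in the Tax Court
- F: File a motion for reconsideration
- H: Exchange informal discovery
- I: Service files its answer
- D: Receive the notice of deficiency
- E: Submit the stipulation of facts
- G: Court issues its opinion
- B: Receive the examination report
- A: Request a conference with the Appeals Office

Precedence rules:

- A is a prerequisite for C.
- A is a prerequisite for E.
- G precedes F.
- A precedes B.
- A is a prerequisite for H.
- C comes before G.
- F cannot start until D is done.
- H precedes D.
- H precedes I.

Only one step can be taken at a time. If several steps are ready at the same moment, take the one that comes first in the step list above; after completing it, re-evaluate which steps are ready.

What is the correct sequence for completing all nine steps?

A → C → H → I → D → E → G → F → B

Only A has no prerequisites, so it is first.
Now C, H, E and B have their prerequisites met. C is listed earlier, so C next.
G now also ready, so the ready set is {H, E, G, B}; H is listed earlier → H.
I and D now also ready, so the ready set is {I, D, E, G, B}; I is listed earlier → I.
Now D, E, G and B have their prerequisites met. D is listed earlier, so D next.
Now E, G and B have their prerequisites met. E is listed earlier, so E next.
Now G and B have their prerequisites met. G is listed earlier, so G next.
Now F and B have their prerequisites met. F is listed earlier, so F next.
B needed A, now all done → B.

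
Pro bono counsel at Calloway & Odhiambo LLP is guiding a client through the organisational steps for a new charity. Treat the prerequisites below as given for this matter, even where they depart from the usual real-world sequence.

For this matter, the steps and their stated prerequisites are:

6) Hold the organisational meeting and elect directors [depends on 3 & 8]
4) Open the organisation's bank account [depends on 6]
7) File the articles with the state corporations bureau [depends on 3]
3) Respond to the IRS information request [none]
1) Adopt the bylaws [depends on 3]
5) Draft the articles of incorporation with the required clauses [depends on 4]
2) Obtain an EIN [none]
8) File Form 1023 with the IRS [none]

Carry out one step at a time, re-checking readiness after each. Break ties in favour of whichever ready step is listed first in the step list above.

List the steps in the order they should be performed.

3 → 7 → 1 → 2 → 8 → 6 → 4 → 5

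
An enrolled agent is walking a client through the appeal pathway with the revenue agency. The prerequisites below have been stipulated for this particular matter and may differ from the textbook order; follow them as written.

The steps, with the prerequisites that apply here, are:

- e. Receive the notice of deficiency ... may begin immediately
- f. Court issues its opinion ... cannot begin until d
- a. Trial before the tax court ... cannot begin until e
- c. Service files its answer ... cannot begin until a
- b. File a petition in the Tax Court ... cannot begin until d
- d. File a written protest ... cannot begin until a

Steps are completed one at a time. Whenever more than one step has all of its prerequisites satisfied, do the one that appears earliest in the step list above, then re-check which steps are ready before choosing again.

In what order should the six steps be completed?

e, a, c, d, f, b

e has no prerequisites → e first.
a is the only step now ready → a.
Ready: c and d. c is listed earlier → c.
Next only d has its prerequisites met → d.
Now f and b have their prerequisites met. f is listed earlier, so f next.
Next only b has its prerequisites met → b.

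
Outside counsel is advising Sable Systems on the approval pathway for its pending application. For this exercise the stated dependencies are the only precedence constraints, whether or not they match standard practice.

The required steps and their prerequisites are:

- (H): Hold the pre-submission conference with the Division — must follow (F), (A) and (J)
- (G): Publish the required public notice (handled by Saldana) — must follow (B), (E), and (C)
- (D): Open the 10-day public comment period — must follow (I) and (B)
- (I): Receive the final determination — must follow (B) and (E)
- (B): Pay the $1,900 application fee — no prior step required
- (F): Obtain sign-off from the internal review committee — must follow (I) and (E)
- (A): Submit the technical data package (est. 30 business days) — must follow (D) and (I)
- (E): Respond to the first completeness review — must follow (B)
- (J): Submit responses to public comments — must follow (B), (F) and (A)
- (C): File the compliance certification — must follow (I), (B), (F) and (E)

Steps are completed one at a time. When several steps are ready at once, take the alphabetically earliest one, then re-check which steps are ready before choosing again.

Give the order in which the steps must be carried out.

(B) → (E) → (I) → (D) → (A) → (F) → (C) → (G) → (J) → (H)

Only (B) has no prerequisites, so it is first.
Next only (E) has its prerequisites met → (E).
Next only (I) has its prerequisites met → (I).
(D) and (F) are both available; (D) has the earlier label → (D).
(A) now also ready, so the ready set is {(A), (F)}; (A) has the earlier label → (A).
(F) is the only step now ready → (F).
Ready: (C) and (J). (C) has the earlier label → (C).
(G) and (J) are both available; (G) has the earlier label → (G).
(J) needed (A), (B) and (F), now all done → (J).
(H) is the only step now ready → (H).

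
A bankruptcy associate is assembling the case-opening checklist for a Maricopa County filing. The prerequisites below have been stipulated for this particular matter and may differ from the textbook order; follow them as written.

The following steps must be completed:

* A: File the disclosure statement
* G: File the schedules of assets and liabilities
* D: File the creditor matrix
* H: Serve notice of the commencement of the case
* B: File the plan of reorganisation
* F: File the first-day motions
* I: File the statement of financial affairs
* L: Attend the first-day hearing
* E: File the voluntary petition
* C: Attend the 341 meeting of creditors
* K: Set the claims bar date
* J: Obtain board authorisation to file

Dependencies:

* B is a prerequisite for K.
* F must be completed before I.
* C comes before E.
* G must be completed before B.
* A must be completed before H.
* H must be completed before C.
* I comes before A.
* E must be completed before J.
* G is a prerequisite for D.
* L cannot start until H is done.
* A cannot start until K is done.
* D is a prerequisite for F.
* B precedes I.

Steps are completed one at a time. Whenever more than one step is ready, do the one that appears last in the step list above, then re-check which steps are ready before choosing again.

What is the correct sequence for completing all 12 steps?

G has no prerequisites → G first.
B and D are both available; B is listed later → B.
K and D are both available; K is listed later → K.
D needed G, now all done → D.
F needed D, now all done → F.
That leaves I as the only ready step → I.
That leaves A as the only ready step → A.
H needed A, now all done → H.
Now C and L have their prerequisites met. C is listed later, so C next.
Ready: E and L. E is listed later → E.
J now also ready, so the ready set is {J, L}; J is listed later → J.
L needed H, now all done → L.

G, B, K, D, F, I, A, H, C, E, J, L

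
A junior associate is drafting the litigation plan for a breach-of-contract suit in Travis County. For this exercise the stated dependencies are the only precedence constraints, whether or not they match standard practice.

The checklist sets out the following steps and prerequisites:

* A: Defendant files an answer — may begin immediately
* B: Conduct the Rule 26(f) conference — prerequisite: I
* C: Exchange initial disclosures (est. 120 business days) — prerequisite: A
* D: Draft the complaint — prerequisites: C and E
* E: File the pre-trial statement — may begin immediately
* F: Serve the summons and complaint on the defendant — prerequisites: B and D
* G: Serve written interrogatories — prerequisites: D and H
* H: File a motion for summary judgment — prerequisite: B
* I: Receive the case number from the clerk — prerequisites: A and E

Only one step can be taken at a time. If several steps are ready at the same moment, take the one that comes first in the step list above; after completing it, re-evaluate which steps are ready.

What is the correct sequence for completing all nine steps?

A and E have no prerequisites; A is listed earlier, so A is first.
C now also ready, so the ready set is {C, E}; C is listed earlier → C.
E is the only step now ready → E.
Ready: D and I. D is listed earlier → D.
I needed A and E, now all done → I.
B needed I, now all done → B.
F and H are both available; F is listed earlier → F.
That leaves H as the only ready step → H.
G needed D and H, now all done → G.

A C E D I B F H G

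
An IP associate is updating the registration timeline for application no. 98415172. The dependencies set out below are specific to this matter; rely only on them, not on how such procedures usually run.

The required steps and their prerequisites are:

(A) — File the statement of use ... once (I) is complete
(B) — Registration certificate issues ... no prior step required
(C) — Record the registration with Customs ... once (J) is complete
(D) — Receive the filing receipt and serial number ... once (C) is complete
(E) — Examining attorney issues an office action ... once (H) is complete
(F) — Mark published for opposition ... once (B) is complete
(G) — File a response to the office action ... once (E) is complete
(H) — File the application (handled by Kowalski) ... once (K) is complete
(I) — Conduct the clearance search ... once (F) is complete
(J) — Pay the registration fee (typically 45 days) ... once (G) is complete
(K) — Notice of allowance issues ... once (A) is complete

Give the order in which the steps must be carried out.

(B) → (F) → (I) → (A) → (K) → (H) → (E) → (G) → (J) → (C) → (D)

(B) has no prerequisites → (B) first.
(F) is the only step now ready → (F).
That leaves (I) as the only ready step → (I).
(A) is the only step now ready → (A).
(K) is the only step now ready → (K).
That leaves (H) as the only ready step → (H).
That leaves (E) as the only ready step → (E).
(G) needed (E), now all done → (G).
(J) needed (G), now all done → (J).
(C) needed (J), now all done → (C).
(D) needed (C), now all done → (D).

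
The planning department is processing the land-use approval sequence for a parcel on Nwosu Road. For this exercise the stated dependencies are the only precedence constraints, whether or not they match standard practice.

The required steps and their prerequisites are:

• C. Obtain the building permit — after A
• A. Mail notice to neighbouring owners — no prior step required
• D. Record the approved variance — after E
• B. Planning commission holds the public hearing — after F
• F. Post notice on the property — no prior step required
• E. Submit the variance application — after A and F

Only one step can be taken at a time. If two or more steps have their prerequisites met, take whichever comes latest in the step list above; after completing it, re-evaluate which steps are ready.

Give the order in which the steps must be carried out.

Nothing is required for F and A. F is listed later → F first.
B now also ready, so the ready set is {B, A}; B is listed later → B.
That leaves A as the only ready step → A.
Now E and C have their prerequisites met. E is listed later, so E next.
D now also ready, so the ready set is {D, C}; D is listed later → D.
Next only C has its prerequisites met → C.

F, B, A, E, D, C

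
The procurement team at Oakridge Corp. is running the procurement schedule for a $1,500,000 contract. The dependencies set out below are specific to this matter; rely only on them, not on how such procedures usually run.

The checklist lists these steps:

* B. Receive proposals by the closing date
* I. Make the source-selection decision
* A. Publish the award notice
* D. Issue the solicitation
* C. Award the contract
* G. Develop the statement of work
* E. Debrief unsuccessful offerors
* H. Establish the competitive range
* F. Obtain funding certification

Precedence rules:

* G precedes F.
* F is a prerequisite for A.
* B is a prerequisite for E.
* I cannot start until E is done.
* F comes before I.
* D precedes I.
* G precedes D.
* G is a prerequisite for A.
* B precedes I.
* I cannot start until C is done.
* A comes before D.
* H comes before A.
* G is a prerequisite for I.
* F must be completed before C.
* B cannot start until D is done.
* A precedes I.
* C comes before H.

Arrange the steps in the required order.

G, F, C, H, A, D, B, E, I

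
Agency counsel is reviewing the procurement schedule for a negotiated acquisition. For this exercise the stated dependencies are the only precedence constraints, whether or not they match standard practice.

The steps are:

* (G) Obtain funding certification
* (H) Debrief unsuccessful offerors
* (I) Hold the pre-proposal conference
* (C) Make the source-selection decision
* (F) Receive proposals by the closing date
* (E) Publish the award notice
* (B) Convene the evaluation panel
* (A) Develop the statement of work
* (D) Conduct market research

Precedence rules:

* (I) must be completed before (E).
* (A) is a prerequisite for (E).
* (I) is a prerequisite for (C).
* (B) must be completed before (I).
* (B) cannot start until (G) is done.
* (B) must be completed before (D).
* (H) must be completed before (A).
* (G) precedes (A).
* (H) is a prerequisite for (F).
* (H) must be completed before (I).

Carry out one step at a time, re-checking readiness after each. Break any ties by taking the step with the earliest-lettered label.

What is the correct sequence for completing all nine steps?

(G) (B) (D) (H) (A) (F) (I) (C) (E)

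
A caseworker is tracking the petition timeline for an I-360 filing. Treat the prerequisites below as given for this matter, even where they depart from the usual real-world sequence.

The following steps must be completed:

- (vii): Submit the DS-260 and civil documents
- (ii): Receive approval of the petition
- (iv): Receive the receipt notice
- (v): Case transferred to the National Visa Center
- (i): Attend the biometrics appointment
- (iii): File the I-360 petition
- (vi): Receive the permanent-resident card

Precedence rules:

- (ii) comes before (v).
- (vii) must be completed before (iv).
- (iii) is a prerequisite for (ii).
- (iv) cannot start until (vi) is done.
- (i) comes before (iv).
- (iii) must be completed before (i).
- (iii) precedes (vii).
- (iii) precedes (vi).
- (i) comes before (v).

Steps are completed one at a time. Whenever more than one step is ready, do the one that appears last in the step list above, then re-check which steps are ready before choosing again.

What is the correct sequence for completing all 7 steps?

(iii) has no prerequisites → (iii) first.
Now (vi), (i), (ii) and (vii) have their prerequisites met. (vi) is listed later, so (vi) next.
Ready: (i), (ii) and (vii). (i) is listed later → (i).
(ii) and (vii) are both available; (ii) is listed later → (ii).
(v) now also ready, so the ready set is {(v), (vii)}; (v) is listed later → (v).
Next only (vii) has its prerequisites met → (vii).
(iv) needed (vi), (i) and (vii), now all done → (iv).

(iii), (vi), (i), (ii), (v), (vii), (iv)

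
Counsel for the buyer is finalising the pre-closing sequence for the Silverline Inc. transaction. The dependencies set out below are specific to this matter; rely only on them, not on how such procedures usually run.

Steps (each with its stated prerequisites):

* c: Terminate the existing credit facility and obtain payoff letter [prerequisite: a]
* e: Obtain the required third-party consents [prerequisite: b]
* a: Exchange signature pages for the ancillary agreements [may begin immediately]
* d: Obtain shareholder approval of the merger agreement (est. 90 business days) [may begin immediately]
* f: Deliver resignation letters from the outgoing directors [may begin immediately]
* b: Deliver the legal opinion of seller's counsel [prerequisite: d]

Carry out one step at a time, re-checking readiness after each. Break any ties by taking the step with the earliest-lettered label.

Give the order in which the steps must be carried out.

a, c, d, b, e, f

a, d and f have no prerequisites; a has the earlier label, so a is first.
Ready: c, d and f. c has the earlier label → c.
Now d and f have their prerequisites met. d has the earlier label, so d next.
b now also ready, so the ready set is {b, f}; b has the earlier label → b.
e now also ready, so the ready set is {e, f}; e has the earlier label → e.
Next only f has its prerequisites met → f.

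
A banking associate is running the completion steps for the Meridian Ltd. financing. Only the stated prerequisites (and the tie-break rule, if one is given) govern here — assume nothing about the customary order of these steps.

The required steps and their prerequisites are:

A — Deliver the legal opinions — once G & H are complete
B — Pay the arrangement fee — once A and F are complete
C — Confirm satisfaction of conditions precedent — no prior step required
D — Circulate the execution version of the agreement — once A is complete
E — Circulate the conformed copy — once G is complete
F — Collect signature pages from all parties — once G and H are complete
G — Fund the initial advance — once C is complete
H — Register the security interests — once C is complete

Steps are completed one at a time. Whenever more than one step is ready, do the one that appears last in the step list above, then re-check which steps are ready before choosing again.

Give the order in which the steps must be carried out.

C has no prerequisites → C first.
Now H and G have their prerequisites met. H is listed later, so H next.
G is the only step now ready → G.
F, E and A are all available; F is listed later → F.
Now E and A have their prerequisites met. E is listed later, so E next.
Next only A has its prerequisites met → A.
Now D and B have their prerequisites met. D is listed later, so D next.
B needed F and A, now all done → B.

C H G F E A D B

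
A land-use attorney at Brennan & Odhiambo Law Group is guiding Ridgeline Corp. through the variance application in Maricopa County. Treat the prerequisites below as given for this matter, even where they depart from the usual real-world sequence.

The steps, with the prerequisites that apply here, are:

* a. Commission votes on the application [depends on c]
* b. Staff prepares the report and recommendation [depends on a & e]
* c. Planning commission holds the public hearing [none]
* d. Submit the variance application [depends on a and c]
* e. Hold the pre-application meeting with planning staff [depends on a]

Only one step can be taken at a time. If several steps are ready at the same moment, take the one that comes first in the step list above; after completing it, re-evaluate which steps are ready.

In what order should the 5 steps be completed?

c, a, d, e, b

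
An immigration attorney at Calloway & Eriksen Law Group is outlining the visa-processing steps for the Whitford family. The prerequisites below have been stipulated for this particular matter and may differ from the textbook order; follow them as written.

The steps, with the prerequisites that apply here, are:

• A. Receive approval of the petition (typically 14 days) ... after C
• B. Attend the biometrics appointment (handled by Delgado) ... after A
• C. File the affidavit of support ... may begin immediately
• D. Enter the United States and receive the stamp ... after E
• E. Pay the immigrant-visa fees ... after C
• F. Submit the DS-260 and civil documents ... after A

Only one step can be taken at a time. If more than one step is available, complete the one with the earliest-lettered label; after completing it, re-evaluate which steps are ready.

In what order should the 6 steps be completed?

C is the only step with nothing outstanding, so it goes first.
Ready: A and E. A has the earlier label → A.
B and F now also ready, so the ready set is {B, E, F}; B has the earlier label → B.
E and F are both available; E has the earlier label → E.
Ready: D and F. D has the earlier label → D.
F is the only step now ready → F.

C → A → B → E → D → F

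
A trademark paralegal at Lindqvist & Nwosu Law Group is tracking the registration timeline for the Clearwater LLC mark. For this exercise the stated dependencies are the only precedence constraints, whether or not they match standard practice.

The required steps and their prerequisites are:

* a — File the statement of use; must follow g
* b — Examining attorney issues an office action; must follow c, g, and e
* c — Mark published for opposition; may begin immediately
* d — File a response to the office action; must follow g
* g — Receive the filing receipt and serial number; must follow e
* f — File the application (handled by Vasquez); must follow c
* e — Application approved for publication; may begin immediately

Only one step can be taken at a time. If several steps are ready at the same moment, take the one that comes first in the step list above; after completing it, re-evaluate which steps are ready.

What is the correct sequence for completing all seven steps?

c, f, e, g, a, b, d

c and e have no prerequisites; c is listed earlier, so c is first.
f now also ready, so the ready set is {f, e}; f is listed earlier → f.
That leaves e as the only ready step → e.
That leaves g as the only ready step → g.
Now a, b and d have their prerequisites met. a is listed earlier, so a next.
b and d are both available; b is listed earlier → b.
Next only d has its prerequisites met → d.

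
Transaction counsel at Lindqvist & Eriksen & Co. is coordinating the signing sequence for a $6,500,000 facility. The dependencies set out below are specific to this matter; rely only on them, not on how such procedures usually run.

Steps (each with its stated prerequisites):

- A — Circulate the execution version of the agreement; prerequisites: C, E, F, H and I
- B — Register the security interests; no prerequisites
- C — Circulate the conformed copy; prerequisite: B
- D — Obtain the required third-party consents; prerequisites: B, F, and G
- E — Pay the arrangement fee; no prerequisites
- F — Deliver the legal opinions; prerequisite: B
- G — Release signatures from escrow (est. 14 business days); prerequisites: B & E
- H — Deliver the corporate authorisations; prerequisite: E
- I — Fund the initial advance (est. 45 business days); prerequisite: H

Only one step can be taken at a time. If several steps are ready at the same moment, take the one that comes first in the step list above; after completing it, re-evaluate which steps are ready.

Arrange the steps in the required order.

B → C → E → F → G → D → H → I → A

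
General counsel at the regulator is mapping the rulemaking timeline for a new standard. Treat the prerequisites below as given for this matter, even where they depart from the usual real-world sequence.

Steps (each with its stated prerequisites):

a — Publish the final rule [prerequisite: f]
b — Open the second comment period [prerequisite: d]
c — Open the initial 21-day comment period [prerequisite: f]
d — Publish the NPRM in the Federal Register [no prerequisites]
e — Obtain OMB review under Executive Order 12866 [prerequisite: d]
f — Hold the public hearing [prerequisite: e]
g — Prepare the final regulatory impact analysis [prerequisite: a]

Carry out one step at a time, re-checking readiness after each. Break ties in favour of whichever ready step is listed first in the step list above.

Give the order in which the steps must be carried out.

d, b, e, f, a, c, g

d has no prerequisites → d first.
Now b and e have their prerequisites met. b is listed earlier, so b next.
e needed d, now all done → e.
f needed e, now all done → f.
Ready: a and c. a is listed earlier → a.
Ready: c and g. c is listed earlier → c.
Next only g has its prerequisites met → g.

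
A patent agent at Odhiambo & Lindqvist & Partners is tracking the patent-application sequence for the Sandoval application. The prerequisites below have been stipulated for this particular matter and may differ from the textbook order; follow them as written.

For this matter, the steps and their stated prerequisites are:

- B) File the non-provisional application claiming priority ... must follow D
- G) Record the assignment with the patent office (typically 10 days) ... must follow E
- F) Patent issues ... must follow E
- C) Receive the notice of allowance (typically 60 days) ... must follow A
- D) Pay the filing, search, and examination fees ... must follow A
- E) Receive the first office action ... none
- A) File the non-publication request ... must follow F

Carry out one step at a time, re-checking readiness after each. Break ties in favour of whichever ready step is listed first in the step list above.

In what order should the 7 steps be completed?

E, G, F, A, C, D, B

E is the only step with nothing outstanding, so it goes first.
Ready: G and F. G is listed earlier → G.
That leaves F as the only ready step → F.
A needed F, now all done → A.
Ready: C and D. C is listed earlier → C.
Next only D has its prerequisites met → D.
B needed D, now all done → B.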